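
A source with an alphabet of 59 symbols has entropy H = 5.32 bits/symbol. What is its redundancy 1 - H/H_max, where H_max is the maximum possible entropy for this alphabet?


H_max = log2(K) = log2(59) = 5.8826 bits/symbol. Redundancy = 1 - H/H_max = 1 - 5.32/5.8826 = 1 - 0.9044 = 0.0956

0.0956


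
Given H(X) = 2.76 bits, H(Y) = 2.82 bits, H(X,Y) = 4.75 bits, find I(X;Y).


I(X;Y) = H(X) + H(Y) - H(X,Y) = 2.76 + 2.82 - 4.75 = 0.83

0.83 bits


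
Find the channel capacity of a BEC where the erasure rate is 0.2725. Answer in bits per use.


C = 1 - epsilon = 1 - 0.2725 = 0.7275

0.7275 bits


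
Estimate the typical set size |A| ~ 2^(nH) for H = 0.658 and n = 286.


log2|A_typical| = nH = 286 * 0.658 = 188.188, so |A_typical| ~ 2^188.188 = 4.469e+56

4.469e+56


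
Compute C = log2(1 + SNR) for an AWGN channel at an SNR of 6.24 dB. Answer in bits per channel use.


SNR_linear = 10^(6.24/10) = 4.2073; C = log2(1 + SNR_linear) = log2(1 + 4.2073) = 2.3805

2.3805 bits/channel use


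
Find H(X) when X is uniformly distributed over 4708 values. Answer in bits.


H = log2(n) = log2(4708) = 12.2009

12.2009 bits


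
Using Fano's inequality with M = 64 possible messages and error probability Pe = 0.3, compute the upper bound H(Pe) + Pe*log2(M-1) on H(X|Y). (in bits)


H(Pe) = -Pe*log2(Pe) - (1-Pe)*log2(1-Pe) = -0.3*log2(0.3) - 0.7*log2(0.7) = 0.521090 + 0.360201 = 0.8813. Pe*log2(M-1) = 0.3*log2(63) = 1.793184. Bound = H(Pe) + Pe*log2(M-1) = 0.521090 + 0.360201 + 1.793184 = 2.6745

2.6745 bits


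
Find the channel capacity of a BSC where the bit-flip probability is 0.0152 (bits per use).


H(p) = -p*log2(p) - (1-p)*log2(1-p) = -0.0152*log2(0.0152) - 0.9848*log2(0.9848) = 0.091805 + 0.021761 = 0.1136. C = 1 - H(p) = 1 - 0.1136 = 0.8864

0.8864 bits


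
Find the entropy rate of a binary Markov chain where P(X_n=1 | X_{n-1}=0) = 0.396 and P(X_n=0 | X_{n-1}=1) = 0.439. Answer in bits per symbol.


Stationary distribution: pi_0 = p10/(p01+p10) = 0.5257, pi_1 = 0.4743. Entropy rate H' = pi_0*H(p01) + pi_1*H(p10) = 0.5257*0.9686 + 0.4743*0.9892 = 0.9784

0.9784 bits/symbol


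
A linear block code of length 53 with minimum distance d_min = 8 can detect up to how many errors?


Detection capability = d_min - 1 = 8 - 1 = 7

7 errors


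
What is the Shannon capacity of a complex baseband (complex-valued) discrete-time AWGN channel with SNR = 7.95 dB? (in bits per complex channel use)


SNR_linear = 10^(7.95/10) = 6.2373; C = log2(1 + SNR_linear) = log2(1 + 6.2373) = 2.8555

2.8555 bits/channel use


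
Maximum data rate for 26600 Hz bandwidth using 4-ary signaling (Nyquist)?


Rate = 2 * B * log2(M) = 2 * 26600 * 2.0 = 106400.0

106400.0 bps


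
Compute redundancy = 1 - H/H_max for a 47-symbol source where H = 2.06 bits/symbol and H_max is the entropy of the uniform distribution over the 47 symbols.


H_max = log2(K) = log2(47) = 5.5546 bits/symbol. Redundancy = 1 - H/H_max = 1 - 2.06/5.5546 = 1 - 0.3709 = 0.6291

0.6291


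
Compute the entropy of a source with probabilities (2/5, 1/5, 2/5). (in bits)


H = -sum(p_i * log2(p_i)). Terms: -(2/5)*log2(2/5) = 0.528771; -(1/5)*log2(1/5) = 0.464386; -(2/5)*log2(2/5) = 0.528771. H = 0.528771 + 0.464386 + 0.528771 = 1.5219

1.5219 bits


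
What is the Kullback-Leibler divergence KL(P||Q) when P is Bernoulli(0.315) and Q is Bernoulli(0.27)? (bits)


KL = p*log2(p/q) + (1-p)*log2((1-p)/(1-q)) = 0.315*log2(0.315/0.27) + 0.685*log2(0.685/0.73) = 0.0072

0.0072 bits


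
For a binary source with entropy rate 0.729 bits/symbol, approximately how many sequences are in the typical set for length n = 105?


log2|A_typical| = nH = 105 * 0.729 = 76.545, so |A_typical| ~ 2^76.545 = 1.102e+23

1.102e+23


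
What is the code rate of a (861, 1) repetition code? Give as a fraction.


Rate = k/n = 1/861

1/861


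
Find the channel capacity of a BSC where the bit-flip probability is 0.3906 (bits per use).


H(p) = -p*log2(p) - (1-p)*log2(1-p) = -0.3906*log2(0.3906) - 0.6094*log2(0.6094) = 0.529746 + 0.435440 = 0.9652. C = 1 - H(p) = 1 - 0.9652 = 0.0348

0.0348 bits


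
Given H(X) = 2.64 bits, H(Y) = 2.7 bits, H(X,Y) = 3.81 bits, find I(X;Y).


I(X;Y) = H(X) + H(Y) - H(X,Y) = 2.64 + 2.7 - 3.81 = 1.53

1.53 bits


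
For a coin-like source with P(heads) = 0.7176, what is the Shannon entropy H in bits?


H = -p*log2(p) - (1-p)*log2(1-p). -0.7176*log2(0.7176) = 0.343550; -0.2824*log2(0.2824) = 0.515151. H = 0.343550 + 0.515151 = 0.8587

0.8587 bits


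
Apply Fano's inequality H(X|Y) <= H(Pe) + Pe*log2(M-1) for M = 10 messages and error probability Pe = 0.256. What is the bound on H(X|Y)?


H(Pe) = -Pe*log2(Pe) - (1-Pe)*log2(1-Pe) = -0.256*log2(0.256) - 0.744*log2(0.744) = 0.503241 + 0.317409 = 0.8207. Pe*log2(M-1) = 0.256*log2(9) = 0.811501. Bound = H(Pe) + Pe*log2(M-1) = 0.503241 + 0.317409 + 0.811501 = 1.6322

1.6322 bits


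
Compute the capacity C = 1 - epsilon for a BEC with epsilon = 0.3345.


C = 1 - epsilon = 1 - 0.3345 = 0.6655

0.6655 bits


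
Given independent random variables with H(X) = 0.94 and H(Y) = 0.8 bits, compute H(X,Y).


For independent variables, H(X,Y) = H(X) + H(Y) = 0.94 + 0.8 = 1.74

1.74 bits


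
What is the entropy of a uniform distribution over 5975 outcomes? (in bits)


H = log2(n) = log2(5975) = 12.5447

12.5447 bits


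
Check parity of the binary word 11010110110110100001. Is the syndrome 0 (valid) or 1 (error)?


Syndrome = XOR of all bits = 1 XOR 1 XOR 0 XOR 1 XOR 0 XOR 1 XOR 1 XOR 0 XOR 1 XOR 1 XOR 0 XOR 1 XOR 1 XOR 0 XOR 1 XOR 0 XOR 0 XOR 0 XOR 0 XOR 1 = 1

1


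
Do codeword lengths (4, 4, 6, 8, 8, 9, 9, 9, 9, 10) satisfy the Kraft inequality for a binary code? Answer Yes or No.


Kraft sum = sum(2^(-l_i)) = 0.1572, need <= 1. Result: satisfied (a binary prefix-free code with these lengths exists)

Yes


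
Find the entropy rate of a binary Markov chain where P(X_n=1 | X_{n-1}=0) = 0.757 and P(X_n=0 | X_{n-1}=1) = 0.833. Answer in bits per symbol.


Stationary distribution: pi_0 = p10/(p01+p10) = 0.5239, pi_1 = 0.4761. Entropy rate H' = pi_0*H(p01) + pi_1*H(p10) = 0.5239*0.8 + 0.4761*0.6508 = 0.729

0.729 bits/symbol


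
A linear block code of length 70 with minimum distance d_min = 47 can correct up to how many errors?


Correction capability = floor((d-1)/2) = floor((47-1)/2) = 23

23 errors


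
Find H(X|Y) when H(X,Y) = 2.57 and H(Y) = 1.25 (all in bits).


H(X|Y) = H(X,Y) - H(Y) = 2.57 - 1.25 = 1.32

1.32 bits


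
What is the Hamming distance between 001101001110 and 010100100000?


Count differing positions: . ^ ^ . . ^ ^ . ^ ^ ^ . = 7 differences

7


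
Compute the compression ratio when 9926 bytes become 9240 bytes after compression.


Ratio = original / compressed = 9926 / 9240 = 1.0742

1.0742


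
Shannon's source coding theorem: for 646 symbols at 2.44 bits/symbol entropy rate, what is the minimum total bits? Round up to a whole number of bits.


Minimum bits >= n * H = 646 * 2.44 = 1576.24, rounded up to a whole number of bits = 1577

1577 bits


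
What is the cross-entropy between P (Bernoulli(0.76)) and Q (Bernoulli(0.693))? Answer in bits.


H(P,Q) = -p*log2(q) - (1-p)*log2(1-q). -0.76*log2(0.693) = 0.402095; -0.24*log2(0.307) = 0.408885. H(P,Q) = 0.402095 + 0.408885 = 0.811

0.811 bits


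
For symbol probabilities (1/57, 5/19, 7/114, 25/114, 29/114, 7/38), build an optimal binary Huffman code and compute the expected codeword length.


Huffman construction (repeatedly merge the two least-probable nodes; each merge adds 1 bit to every symbol beneath it): 1/57 + 7/114 = 3/38; 3/38 + 7/38 = 5/19; 25/114 + 29/114 = 9/19; 5/19 + 5/19 = 10/19; 9/19 + 10/19 = 1. Resulting codeword lengths (in the order the probabilities were given): (4, 2, 4, 2, 2, 3). L_avg = sum(p_i * l_i) = 1/57*4 + 5/19*2 + 7/114*4 + 25/114*2 + 29/114*2 + 7/38*3 = 89/38 = 2.3421

2.3421 bits


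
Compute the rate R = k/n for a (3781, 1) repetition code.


Rate = k/n = 1/3781

1/3781


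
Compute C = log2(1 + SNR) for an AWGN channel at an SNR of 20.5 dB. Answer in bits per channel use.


SNR_linear = 10^(20.5/10) = 112.2018; C = log2(1 + SNR_linear) = log2(1 + 112.2018) = 6.8228

6.8228 bits/channel use


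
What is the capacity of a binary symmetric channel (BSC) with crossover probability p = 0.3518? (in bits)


H(p) = -p*log2(p) - (1-p)*log2(1-p) = -0.3518*log2(0.3518) - 0.6482*log2(0.6482) = 0.530223 + 0.405442 = 0.9357. C = 1 - H(p) = 1 - 0.9357 = 0.0643

0.0643 bits


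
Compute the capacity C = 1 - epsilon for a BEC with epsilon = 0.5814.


C = 1 - epsilon = 1 - 0.5814 = 0.4186

0.4186 bits


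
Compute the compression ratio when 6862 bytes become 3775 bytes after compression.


Ratio = original / compressed = 6862 / 3775 = 1.8177

1.8177


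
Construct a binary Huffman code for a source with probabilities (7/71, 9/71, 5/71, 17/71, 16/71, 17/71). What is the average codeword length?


Huffman construction (repeatedly merge the two least-probable nodes; each merge adds 1 bit to every symbol beneath it): 5/71 + 7/71 = 12/71; 9/71 + 12/71 = 21/71; 16/71 + 17/71 = 33/71; 17/71 + 21/71 = 38/71; 33/71 + 38/71 = 1. Resulting codeword lengths (in the order the probabilities were given): (4, 3, 4, 2, 2, 2). L_avg = sum(p_i * l_i) = 7/71*4 + 9/71*3 + 5/71*4 + 17/71*2 + 16/71*2 + 17/71*2 = 175/71 = 2.4648

2.4648 bits


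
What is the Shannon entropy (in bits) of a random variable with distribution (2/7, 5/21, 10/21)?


H = -sum(p_i * log2(p_i)). Terms: -(2/7)*log2(2/7) = 0.516387; -(5/21)*log2(5/21) = 0.492950; -(10/21)*log2(10/21) = 0.509709. H = 0.516387 + 0.492950 + 0.509709 = 1.519

1.519 bits


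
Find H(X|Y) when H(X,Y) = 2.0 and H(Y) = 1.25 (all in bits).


H(X|Y) = H(X,Y) - H(Y) = 2.0 - 1.25 = 0.75

0.75 bits


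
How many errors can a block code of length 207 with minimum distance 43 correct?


Correction capability = floor((d-1)/2) = floor((43-1)/2) = 21

21 errors


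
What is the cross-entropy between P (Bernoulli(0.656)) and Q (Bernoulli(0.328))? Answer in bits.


H(P,Q) = -p*log2(q) - (1-p)*log2(1-q). -0.656*log2(0.328) = 1.055000; -0.344*log2(0.672) = 0.197273. H(P,Q) = 1.055000 + 0.197273 = 1.2523

1.2523 bits


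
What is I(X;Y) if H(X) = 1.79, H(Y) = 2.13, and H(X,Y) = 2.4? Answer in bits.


I(X;Y) = H(X) + H(Y) - H(X,Y) = 1.79 + 2.13 - 2.4 = 1.52

1.52 bits


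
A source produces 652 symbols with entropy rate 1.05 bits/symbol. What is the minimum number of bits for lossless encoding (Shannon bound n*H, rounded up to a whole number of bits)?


Minimum bits >= n * H = 652 * 1.05 = 684.6, rounded up to a whole number of bits = 685

685 bits


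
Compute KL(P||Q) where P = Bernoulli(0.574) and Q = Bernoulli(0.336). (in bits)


KL = p*log2(p/q) + (1-p)*log2((1-p)/(1-q)) = 0.574*log2(0.574/0.336) + 0.426*log2(0.426/0.664) = 0.1707

0.1707 bits


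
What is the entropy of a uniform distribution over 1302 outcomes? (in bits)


H = log2(n) = log2(1302) = 10.3465

10.3465 bits


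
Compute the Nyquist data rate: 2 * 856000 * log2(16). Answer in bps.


Rate = 2 * B * log2(M) = 2 * 856000 * 4.0 = 6848000.0

6848000.0 bps


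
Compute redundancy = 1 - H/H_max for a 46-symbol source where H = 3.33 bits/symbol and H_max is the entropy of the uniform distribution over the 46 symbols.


H_max = log2(K) = log2(46) = 5.5236 bits/symbol. Redundancy = 1 - H/H_max = 1 - 3.33/5.5236 = 1 - 0.6029 = 0.3971

0.3971


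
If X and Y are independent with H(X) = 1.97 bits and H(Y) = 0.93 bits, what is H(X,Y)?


For independent variables, H(X,Y) = H(X) + H(Y) = 1.97 + 0.93 = 2.9

2.9 bits


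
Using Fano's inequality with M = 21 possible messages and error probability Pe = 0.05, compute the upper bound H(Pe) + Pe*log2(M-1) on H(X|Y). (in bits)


H(Pe) = -Pe*log2(Pe) - (1-Pe)*log2(1-Pe) = -0.05*log2(0.05) - 0.95*log2(0.95) = 0.216096 + 0.070301 = 0.2864. Pe*log2(M-1) = 0.05*log2(20) = 0.216096. Bound = H(Pe) + Pe*log2(M-1) = 0.216096 + 0.070301 + 0.216096 = 0.5025

0.5025 bits


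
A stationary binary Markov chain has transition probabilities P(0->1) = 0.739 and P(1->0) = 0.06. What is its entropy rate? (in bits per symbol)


Stationary distribution: pi_0 = p10/(p01+p10) = 0.0751, pi_1 = 0.9249. Entropy rate H' = pi_0*H(p01) + pi_1*H(p10) = 0.0751*0.8283 + 0.9249*0.3274 = 0.3651

0.3651 bits/symbol


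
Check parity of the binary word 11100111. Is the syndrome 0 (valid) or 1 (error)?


Syndrome = XOR of all bits = 1 XOR 1 XOR 1 XOR 0 XOR 0 XOR 1 XOR 1 XOR 1 = 0

0


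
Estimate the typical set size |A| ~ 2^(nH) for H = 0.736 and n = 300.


log2|A_typical| = nH = 300 * 0.736 = 220.8, so |A_typical| ~ 2^220.8 = 2.934e+66

2.934e+66


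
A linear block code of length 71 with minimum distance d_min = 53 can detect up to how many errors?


Detection capability = d_min - 1 = 53 - 1 = 52

52 errors


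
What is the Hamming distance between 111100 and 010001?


Count differing positions: ^ . ^ ^ . ^ = 4 differences

4


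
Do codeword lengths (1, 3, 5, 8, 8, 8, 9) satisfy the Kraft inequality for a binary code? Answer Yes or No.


Kraft sum = sum(2^(-l_i)) = 0.6699, need <= 1. Result: satisfied (a binary prefix-free code with these lengths exists)

Yes


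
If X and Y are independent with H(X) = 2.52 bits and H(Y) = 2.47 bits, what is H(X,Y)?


For independent variables, H(X,Y) = H(X) + H(Y) = 2.52 + 2.47 = 4.99

4.99 bits


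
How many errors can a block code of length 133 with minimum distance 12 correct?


Correction capability = floor((d-1)/2) = floor((12-1)/2) = 5

5 errors


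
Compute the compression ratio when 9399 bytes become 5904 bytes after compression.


Ratio = original / compressed = 9399 / 5904 = 1.592

1.592


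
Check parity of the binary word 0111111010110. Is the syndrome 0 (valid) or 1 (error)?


Syndrome = XOR of all bits = 0 XOR 1 XOR 1 XOR 1 XOR 1 XOR 1 XOR 1 XOR 0 XOR 1 XOR 0 XOR 1 XOR 1 XOR 0 = 1

1


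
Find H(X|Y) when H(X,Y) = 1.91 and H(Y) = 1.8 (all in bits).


H(X|Y) = H(X,Y) - H(Y) = 1.91 - 1.8 = 0.11

0.11 bits


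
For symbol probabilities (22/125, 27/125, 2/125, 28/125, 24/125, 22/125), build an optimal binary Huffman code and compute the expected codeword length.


Huffman construction (repeatedly merge the two least-probable nodes; each merge adds 1 bit to every symbol beneath it): 2/125 + 22/125 = 24/125; 22/125 + 24/125 = 46/125; 24/125 + 27/125 = 51/125; 28/125 + 46/125 = 74/125; 51/125 + 74/125 = 1. Resulting codeword lengths (in the order the probabilities were given): (3, 2, 3, 2, 3, 3). L_avg = sum(p_i * l_i) = 22/125*3 + 27/125*2 + 2/125*3 + 28/125*2 + 24/125*3 + 22/125*3 = 64/25 = 2.56

2.56 bits


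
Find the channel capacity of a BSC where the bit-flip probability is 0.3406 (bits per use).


H(p) = -p*log2(p) - (1-p)*log2(1-p) = -0.3406*log2(0.3406) - 0.6594*log2(0.6594) = 0.529241 + 0.396151 = 0.9254. C = 1 - H(p) = 1 - 0.9254 = 0.0746

0.0746 bits


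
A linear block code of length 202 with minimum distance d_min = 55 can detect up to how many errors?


Detection capability = d_min - 1 = 55 - 1 = 54

54 errors


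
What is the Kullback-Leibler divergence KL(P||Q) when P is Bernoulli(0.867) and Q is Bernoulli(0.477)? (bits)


KL = p*log2(p/q) + (1-p)*log2((1-p)/(1-q)) = 0.867*log2(0.867/0.477) + 0.133*log2(0.133/0.523) = 0.4847

0.4847 bits


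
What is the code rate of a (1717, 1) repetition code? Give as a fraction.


Rate = k/n = 1/1717

1/1717


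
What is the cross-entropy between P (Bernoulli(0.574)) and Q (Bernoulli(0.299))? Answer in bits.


H(P,Q) = -p*log2(q) - (1-p)*log2(1-q). -0.574*log2(0.299) = 0.999783; -0.426*log2(0.701) = 0.218331. H(P,Q) = 0.999783 + 0.218331 = 1.2181

1.2181 bits


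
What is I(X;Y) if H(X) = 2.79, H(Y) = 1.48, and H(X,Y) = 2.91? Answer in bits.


I(X;Y) = H(X) + H(Y) - H(X,Y) = 2.79 + 1.48 - 2.91 = 1.36

1.36 bits


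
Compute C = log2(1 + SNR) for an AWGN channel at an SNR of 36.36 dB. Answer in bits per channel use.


SNR_linear = 10^(36.36/10) = 4325.1383; C = log2(1 + SNR_linear) = log2(1 + 4325.1383) = 12.0789

12.0789 bits/channel use


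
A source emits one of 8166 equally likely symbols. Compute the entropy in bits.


H = log2(n) = log2(8166) = 12.9954

12.9954 bits


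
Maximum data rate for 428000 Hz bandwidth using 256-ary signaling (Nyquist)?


Rate = 2 * B * log2(M) = 2 * 428000 * 8.0 = 6848000.0

6848000.0 bps


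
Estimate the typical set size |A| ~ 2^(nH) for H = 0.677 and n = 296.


log2|A_typical| = nH = 296 * 0.677 = 200.392, so |A_typical| ~ 2^200.392 = 2.109e+60

2.109e+60


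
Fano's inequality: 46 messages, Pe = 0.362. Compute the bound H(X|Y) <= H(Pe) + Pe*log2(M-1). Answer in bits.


H(Pe) = -Pe*log2(Pe) - (1-Pe)*log2(1-Pe) = -0.362*log2(0.362) - 0.638*log2(0.638) = 0.530670 + 0.413661 = 0.9443. Pe*log2(M-1) = 0.362*log2(45) = 1.988051. Bound = H(Pe) + Pe*log2(M-1) = 0.530670 + 0.413661 + 1.988051 = 2.9324

2.9324 bits


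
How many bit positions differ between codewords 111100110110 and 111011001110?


Count differing positions: . . . ^ ^ ^ ^ ^ ^ . . . = 6 differences

6


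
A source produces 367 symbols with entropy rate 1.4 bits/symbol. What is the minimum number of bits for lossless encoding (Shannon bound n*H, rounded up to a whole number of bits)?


Minimum bits >= n * H = 367 * 1.4 = 513.8, rounded up to a whole number of bits = 514

514 bits


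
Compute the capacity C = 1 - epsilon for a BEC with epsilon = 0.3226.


C = 1 - epsilon = 1 - 0.3226 = 0.6774

0.6774 bits


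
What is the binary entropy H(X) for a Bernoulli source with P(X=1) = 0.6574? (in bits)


H = -p*log2(p) - (1-p)*log2(1-p). -0.6574*log2(0.6574) = 0.397830; -0.3426*log2(0.3426) = 0.529455. H = 0.397830 + 0.529455 = 0.9273

0.9273 bits


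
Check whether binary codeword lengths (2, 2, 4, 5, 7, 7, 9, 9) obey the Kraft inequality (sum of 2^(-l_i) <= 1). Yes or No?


Kraft sum = sum(2^(-l_i)) = 0.6133, need <= 1. Result: satisfied (a binary prefix-free code with these lengths exists)

Yes


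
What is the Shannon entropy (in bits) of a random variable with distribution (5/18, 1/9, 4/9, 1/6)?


H = -sum(p_i * log2(p_i)). Terms: -(5/18)*log2(5/18) = 0.513332; -(1/9)*log2(1/9) = 0.352214; -(4/9)*log2(4/9) = 0.519967; -(1/6)*log2(1/6) = 0.430827. H = 0.513332 + 0.352214 + 0.519967 + 0.430827 = 1.8163

1.8163 bits


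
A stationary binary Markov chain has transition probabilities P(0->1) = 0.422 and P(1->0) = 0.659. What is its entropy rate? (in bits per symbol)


Stationary distribution: pi_0 = p10/(p01+p10) = 0.6096, pi_1 = 0.3904. Entropy rate H' = pi_0*H(p01) + pi_1*H(p10) = 0.6096*0.9824 + 0.3904*0.9258 = 0.9603

0.9603 bits/symbol


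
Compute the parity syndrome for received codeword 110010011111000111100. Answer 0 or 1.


Syndrome = XOR of all bits = 1 XOR 1 XOR 0 XOR 0 XOR 1 XOR 0 XOR 0 XOR 1 XOR 1 XOR 1 XOR 1 XOR 1 XOR 0 XOR 0 XOR 0 XOR 1 XOR 1 XOR 1 XOR 1 XOR 0 XOR 0 = 0

0


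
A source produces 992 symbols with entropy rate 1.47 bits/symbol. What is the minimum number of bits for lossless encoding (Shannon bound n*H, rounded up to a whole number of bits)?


Minimum bits >= n * H = 992 * 1.47 = 1458.24, rounded up to a whole number of bits = 1459

1459 bits


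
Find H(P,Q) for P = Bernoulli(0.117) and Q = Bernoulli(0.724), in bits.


H(P,Q) = -p*log2(q) - (1-p)*log2(1-q). -0.117*log2(0.724) = 0.054515; -0.883*log2(0.276) = 1.639960. H(P,Q) = 0.054515 + 1.639960 = 1.6945

1.6945 bits


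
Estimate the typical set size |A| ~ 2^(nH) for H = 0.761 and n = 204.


log2|A_typical| = nH = 204 * 0.761 = 155.244, so |A_typical| ~ 2^155.244 = 5.409e+46

5.409e+46


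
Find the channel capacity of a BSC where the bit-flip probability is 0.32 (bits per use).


H(p) = -p*log2(p) - (1-p)*log2(1-p) = -0.32*log2(0.32) - 0.68*log2(0.68) = 0.526034 + 0.378347 = 0.9044. C = 1 - H(p) = 1 - 0.9044 = 0.0956

0.0956 bits


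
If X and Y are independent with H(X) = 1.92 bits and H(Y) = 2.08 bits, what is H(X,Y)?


For independent variables, H(X,Y) = H(X) + H(Y) = 1.92 + 2.08 = 4.0

4.0 bits


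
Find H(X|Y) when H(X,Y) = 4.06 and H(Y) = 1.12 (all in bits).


H(X|Y) = H(X,Y) - H(Y) = 4.06 - 1.12 = 2.94

2.94 bits


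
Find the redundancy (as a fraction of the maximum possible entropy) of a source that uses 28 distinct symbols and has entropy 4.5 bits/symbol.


H_max = log2(K) = log2(28) = 4.8074 bits/symbol. Redundancy = 1 - H/H_max = 1 - 4.5/4.8074 = 1 - 0.9361 = 0.0639

0.0639


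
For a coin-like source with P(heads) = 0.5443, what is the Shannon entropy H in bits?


H = -p*log2(p) - (1-p)*log2(1-p). -0.5443*log2(0.5443) = 0.477637; -0.4557*log2(0.4557) = 0.516693. H = 0.477637 + 0.516693 = 0.9943

0.9943 bits


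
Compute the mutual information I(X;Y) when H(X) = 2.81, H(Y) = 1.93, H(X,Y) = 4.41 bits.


I(X;Y) = H(X) + H(Y) - H(X,Y) = 2.81 + 1.93 - 4.41 = 0.33

0.33 bits


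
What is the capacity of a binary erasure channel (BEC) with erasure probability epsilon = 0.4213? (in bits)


C = 1 - epsilon = 1 - 0.4213 = 0.5787

0.5787 bits


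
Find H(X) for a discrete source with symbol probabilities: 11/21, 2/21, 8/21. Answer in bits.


H = -sum(p_i * log2(p_i)). Terms: -(11/21)*log2(11/21) = 0.488654; -(2/21)*log2(2/21) = 0.323078; -(8/21)*log2(8/21) = 0.530407. H = 0.488654 + 0.323078 + 0.530407 = 1.3421

1.3421 bits


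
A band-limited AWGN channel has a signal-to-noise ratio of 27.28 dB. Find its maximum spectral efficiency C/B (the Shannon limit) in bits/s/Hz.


SNR_linear = 10^(27.28/10) = 534.5644; C/B = log2(1 + SNR_linear) = log2(1 + 534.5644) = 9.0649

9.0649 bits/s/Hz


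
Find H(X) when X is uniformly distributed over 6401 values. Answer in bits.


H = log2(n) = log2(6401) = 12.6441

12.6441 bits


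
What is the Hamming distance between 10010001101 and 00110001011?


Count differing positions: ^ . ^ . . . . . ^ ^ . = 4 differences

4


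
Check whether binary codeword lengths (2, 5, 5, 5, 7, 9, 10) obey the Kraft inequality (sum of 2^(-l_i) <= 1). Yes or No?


Kraft sum = sum(2^(-l_i)) = 0.3545, need <= 1. Result: satisfied (a binary prefix-free code with these lengths exists)

Yes


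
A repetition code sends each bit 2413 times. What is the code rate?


Rate = k/n = 1/2413

1/2413


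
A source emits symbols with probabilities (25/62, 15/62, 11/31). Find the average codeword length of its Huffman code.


Huffman construction (repeatedly merge the two least-probable nodes; each merge adds 1 bit to every symbol beneath it): 15/62 + 11/31 = 37/62; 25/62 + 37/62 = 1. Resulting codeword lengths (in the order the probabilities were given): (1, 2, 2). L_avg = sum(p_i * l_i) = 25/62*1 + 15/62*2 + 11/31*2 = 99/62 = 1.5968

1.5968 bits


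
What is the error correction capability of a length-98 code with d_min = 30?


Correction capability = floor((d-1)/2) = floor((30-1)/2) = 14

14 errors


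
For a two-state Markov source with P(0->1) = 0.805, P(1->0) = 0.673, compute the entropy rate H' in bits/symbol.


Stationary distribution: pi_0 = p10/(p01+p10) = 0.4553, pi_1 = 0.5447. Entropy rate H' = pi_0*H(p01) + pi_1*H(p10) = 0.4553*0.7118 + 0.5447*0.9118 = 0.8208

0.8208 bits/symbol


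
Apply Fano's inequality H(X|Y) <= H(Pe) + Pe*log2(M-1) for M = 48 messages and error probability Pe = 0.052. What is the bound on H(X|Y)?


H(Pe) = -Pe*log2(Pe) - (1-Pe)*log2(1-Pe) = -0.052*log2(0.052) - 0.948*log2(0.948) = 0.221798 + 0.073035 = 0.2948. Pe*log2(M-1) = 0.052*log2(47) = 0.288839. Bound = H(Pe) + Pe*log2(M-1) = 0.221798 + 0.073035 + 0.288839 = 0.5837

0.5837 bits


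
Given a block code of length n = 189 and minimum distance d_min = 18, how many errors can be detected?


Detection capability = d_min - 1 = 18 - 1 = 17

17 errors


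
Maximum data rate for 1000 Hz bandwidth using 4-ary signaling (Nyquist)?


Rate = 2 * B * log2(M) = 2 * 1000 * 2.0 = 4000.0

4000.0 bps


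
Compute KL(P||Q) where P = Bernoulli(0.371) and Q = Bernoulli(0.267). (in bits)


KL = p*log2(p/q) + (1-p)*log2((1-p)/(1-q)) = 0.371*log2(0.371/0.267) + 0.629*log2(0.629/0.733) = 0.0372

0.0372 bits


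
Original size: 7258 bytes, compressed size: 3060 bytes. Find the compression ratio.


Ratio = original / compressed = 7258 / 3060 = 2.3719

2.3719


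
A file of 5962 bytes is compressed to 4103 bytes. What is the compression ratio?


Ratio = original / compressed = 5962 / 4103 = 1.4531

1.4531


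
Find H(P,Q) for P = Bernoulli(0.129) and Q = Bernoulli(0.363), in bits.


H(P,Q) = -p*log2(q) - (1-p)*log2(1-q). -0.129*log2(0.363) = 0.188593; -0.871*log2(0.637) = 0.566703. H(P,Q) = 0.188593 + 0.566703 = 0.7553

0.7553 bits


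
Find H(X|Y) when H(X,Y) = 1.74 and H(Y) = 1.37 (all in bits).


H(X|Y) = H(X,Y) - H(Y) = 1.74 - 1.37 = 0.37

0.37 bits


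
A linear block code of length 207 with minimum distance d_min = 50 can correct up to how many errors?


Correction capability = floor((d-1)/2) = floor((50-1)/2) = 24

24 errors


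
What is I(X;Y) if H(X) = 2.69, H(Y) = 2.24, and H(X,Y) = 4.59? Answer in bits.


I(X;Y) = H(X) + H(Y) - H(X,Y) = 2.69 + 2.24 - 4.59 = 0.34

0.34 bits


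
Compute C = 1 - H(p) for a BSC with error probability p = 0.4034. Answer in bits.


H(p) = -p*log2(p) - (1-p)*log2(1-p) = -0.4034*log2(0.4034) - 0.5966*log2(0.5966) = 0.528340 + 0.444565 = 0.9729. C = 1 - H(p) = 1 - 0.9729 = 0.0271

0.0271 bits


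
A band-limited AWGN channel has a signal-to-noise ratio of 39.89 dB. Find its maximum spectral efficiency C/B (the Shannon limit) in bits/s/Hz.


SNR_linear = 10^(39.89/10) = 9749.8964; C/B = log2(1 + SNR_linear) = log2(1 + 9749.8964) = 13.2513

13.2513 bits/s/Hz


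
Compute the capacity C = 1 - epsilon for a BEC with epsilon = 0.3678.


C = 1 - epsilon = 1 - 0.3678 = 0.6322

0.6322 bits


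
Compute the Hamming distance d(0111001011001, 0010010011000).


Count differing positions: . ^ . ^ . ^ ^ . . . . . ^ = 5 differences

5


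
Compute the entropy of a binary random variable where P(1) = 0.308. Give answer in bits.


H = -p*log2(p) - (1-p)*log2(1-p). -0.308*log2(0.308) = 0.523291; -0.692*log2(0.692) = 0.367560. H = 0.523291 + 0.367560 = 0.8909

0.8909 bits


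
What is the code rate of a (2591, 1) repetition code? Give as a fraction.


Rate = k/n = 1/2591

1/2591


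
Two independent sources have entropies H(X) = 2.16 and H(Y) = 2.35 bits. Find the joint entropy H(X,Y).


For independent variables, H(X,Y) = H(X) + H(Y) = 2.16 + 2.35 = 4.51

4.51 bits


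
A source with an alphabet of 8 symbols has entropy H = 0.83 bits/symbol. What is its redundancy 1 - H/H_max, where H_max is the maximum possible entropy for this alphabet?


H_max = log2(K) = log2(8) = 3.0 bits/symbol. Redundancy = 1 - H/H_max = 1 - 0.83/3.0 = 1 - 0.2767 = 0.7233

0.7233


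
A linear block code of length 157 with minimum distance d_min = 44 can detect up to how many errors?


Detection capability = d_min - 1 = 44 - 1 = 43

43 errors


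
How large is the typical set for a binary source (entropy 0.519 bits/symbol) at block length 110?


log2|A_typical| = nH = 110 * 0.519 = 57.09, so |A_typical| ~ 2^57.09 = 1.534e+17

1.534e+17


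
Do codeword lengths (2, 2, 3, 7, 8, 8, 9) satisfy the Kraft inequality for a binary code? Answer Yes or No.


Kraft sum = sum(2^(-l_i)) = 0.6426, need <= 1. Result: satisfied (a binary prefix-free code with these lengths exists)

Yes


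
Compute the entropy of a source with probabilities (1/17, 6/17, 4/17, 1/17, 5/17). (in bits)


H = -sum(p_i * log2(p_i)). Terms: -(1/17)*log2(1/17) = 0.240439; -(6/17)*log2(6/17) = 0.530294; -(4/17)*log2(4/17) = 0.491168; -(1/17)*log2(1/17) = 0.240439; -(5/17)*log2(5/17) = 0.519275. H = 0.240439 + 0.530294 + 0.491168 + 0.240439 + 0.519275 = 2.0216

2.0216 bits


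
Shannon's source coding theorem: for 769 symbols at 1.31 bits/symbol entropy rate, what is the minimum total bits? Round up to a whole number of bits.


Minimum bits >= n * H = 769 * 1.31 = 1007.39, rounded up to a whole number of bits = 1008

1008 bits


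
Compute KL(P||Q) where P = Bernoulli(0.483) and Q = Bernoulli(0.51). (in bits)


KL = p*log2(p/q) + (1-p)*log2((1-p)/(1-q)) = 0.483*log2(0.483/0.51) + 0.517*log2(0.517/0.49) = 0.0021

0.0021 bits


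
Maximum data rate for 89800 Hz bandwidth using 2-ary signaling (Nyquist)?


Rate = 2 * B * log2(M) = 2 * 89800 * 1.0 = 179600.0

179600.0 bps


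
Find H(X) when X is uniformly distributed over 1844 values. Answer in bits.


H = log2(n) = log2(1844) = 10.8486

10.8486 bits


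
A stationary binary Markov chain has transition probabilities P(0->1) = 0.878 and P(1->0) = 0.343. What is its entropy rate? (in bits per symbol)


Stationary distribution: pi_0 = p10/(p01+p10) = 0.2809, pi_1 = 0.7191. Entropy rate H' = pi_0*H(p01) + pi_1*H(p10) = 0.2809*0.5351 + 0.7191*0.9277 = 0.8174

0.8174 bits/symbol


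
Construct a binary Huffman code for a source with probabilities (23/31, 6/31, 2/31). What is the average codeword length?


Huffman construction (repeatedly merge the two least-probable nodes; each merge adds 1 bit to every symbol beneath it): 2/31 + 6/31 = 8/31; 8/31 + 23/31 = 1. Resulting codeword lengths (in the order the probabilities were given): (1, 2, 2). L_avg = sum(p_i * l_i) = 23/31*1 + 6/31*2 + 2/31*2 = 39/31 = 1.2581

1.2581 bits


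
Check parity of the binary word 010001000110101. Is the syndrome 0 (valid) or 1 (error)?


Syndrome = XOR of all bits = 0 XOR 1 XOR 0 XOR 0 XOR 0 XOR 1 XOR 0 XOR 0 XOR 0 XOR 1 XOR 1 XOR 0 XOR 1 XOR 0 XOR 1 = 0

0


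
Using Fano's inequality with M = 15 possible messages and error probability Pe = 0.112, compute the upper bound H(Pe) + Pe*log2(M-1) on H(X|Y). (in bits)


H(Pe) = -Pe*log2(Pe) - (1-Pe)*log2(1-Pe) = -0.112*log2(0.112) - 0.888*log2(0.888) = 0.353744 + 0.152175 = 0.5059. Pe*log2(M-1) = 0.112*log2(14) = 0.426424. Bound = H(Pe) + Pe*log2(M-1) = 0.353744 + 0.152175 + 0.426424 = 0.9323

0.9323 bits


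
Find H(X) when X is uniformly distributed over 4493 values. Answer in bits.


H = log2(n) = log2(4493) = 12.1335

12.1335 bits


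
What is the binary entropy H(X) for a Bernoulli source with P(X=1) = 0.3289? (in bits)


H = -p*log2(p) - (1-p)*log2(1-p). -0.3289*log2(0.3289) = 0.527647; -0.6711*log2(0.6711) = 0.386151. H = 0.527647 + 0.386151 = 0.9138

0.9138 bits


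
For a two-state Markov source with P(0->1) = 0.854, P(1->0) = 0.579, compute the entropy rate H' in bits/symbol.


Stationary distribution: pi_0 = p10/(p01+p10) = 0.404, pi_1 = 0.596. Entropy rate H' = pi_0*H(p01) + pi_1*H(p10) = 0.404*0.5997 + 0.596*0.9819 = 0.8275

0.8275 bits/symbol


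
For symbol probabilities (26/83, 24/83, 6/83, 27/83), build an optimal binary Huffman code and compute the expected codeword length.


Huffman construction (repeatedly merge the two least-probable nodes; each merge adds 1 bit to every symbol beneath it): 6/83 + 24/83 = 30/83; 26/83 + 27/83 = 53/83; 30/83 + 53/83 = 1. Resulting codeword lengths (in the order the probabilities were given): (2, 2, 2, 2). L_avg = sum(p_i * l_i) = 26/83*2 + 24/83*2 + 6/83*2 + 27/83*2 = 2

2.0 bits


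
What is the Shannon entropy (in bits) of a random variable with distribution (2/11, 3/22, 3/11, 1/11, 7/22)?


H = -sum(p_i * log2(p_i)). Terms: -(2/11)*log2(2/11) = 0.447169; -(3/22)*log2(3/22) = 0.391973; -(3/11)*log2(3/11) = 0.511219; -(1/11)*log2(1/11) = 0.314494; -(7/22)*log2(7/22) = 0.525661. H = 0.447169 + 0.391973 + 0.511219 + 0.314494 + 0.525661 = 2.1905

2.1905 bits


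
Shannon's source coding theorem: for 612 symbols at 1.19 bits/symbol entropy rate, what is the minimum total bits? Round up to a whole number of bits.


Minimum bits >= n * H = 612 * 1.19 = 728.28, rounded up to a whole number of bits = 729

729 bits


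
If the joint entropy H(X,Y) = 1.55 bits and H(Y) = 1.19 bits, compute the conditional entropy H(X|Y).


H(X|Y) = H(X,Y) - H(Y) = 1.55 - 1.19 = 0.36

0.36 bits


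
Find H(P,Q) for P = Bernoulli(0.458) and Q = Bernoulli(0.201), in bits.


H(P,Q) = -p*log2(q) - (1-p)*log2(1-q). -0.458*log2(0.201) = 1.060148; -0.542*log2(0.799) = 0.175463. H(P,Q) = 1.060148 + 0.175463 = 1.2356

1.2356 bits


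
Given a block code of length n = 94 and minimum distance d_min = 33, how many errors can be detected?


Detection capability = d_min - 1 = 33 - 1 = 32

32 errors


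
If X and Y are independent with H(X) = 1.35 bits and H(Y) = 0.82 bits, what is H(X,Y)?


For independent variables, H(X,Y) = H(X) + H(Y) = 1.35 + 0.82 = 2.17

2.17 bits


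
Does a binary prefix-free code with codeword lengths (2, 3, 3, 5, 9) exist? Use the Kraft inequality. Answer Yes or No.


Kraft sum = sum(2^(-l_i)) = 0.5332, need <= 1. Result: satisfied (a binary prefix-free code with these lengths exists)

Yes


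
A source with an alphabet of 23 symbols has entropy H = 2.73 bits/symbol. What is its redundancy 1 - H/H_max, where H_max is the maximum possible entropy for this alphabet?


H_max = log2(K) = log2(23) = 4.5236 bits/symbol. Redundancy = 1 - H/H_max = 1 - 2.73/4.5236 = 1 - 0.6035 = 0.3965

0.3965


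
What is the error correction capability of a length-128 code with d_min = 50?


Correction capability = floor((d-1)/2) = floor((50-1)/2) = 24

24 errors


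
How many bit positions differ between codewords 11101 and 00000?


Count differing positions: ^ ^ ^ . ^ = 4 differences

4


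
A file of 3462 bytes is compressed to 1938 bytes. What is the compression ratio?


Ratio = original / compressed = 3462 / 1938 = 1.7864

1.7864


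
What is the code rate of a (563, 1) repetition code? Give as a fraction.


Rate = k/n = 1/563

1/563


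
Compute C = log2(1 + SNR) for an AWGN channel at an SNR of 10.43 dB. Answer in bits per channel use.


SNR_linear = 10^(10.43/10) = 11.0408; C = log2(1 + SNR_linear) = log2(1 + 11.0408) = 3.5899

3.5899 bits/channel use


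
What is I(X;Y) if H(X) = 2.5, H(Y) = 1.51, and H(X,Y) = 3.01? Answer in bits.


I(X;Y) = H(X) + H(Y) - H(X,Y) = 2.5 + 1.51 - 3.01 = 1.0

1.0 bits


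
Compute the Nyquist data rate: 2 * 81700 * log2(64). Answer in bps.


Rate = 2 * B * log2(M) = 2 * 81700 * 6.0 = 980400.0

980400.0 bps


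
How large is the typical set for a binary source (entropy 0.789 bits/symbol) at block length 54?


log2|A_typical| = nH = 54 * 0.789 = 42.606, so |A_typical| ~ 2^42.606 = 6.694e+12

6.694e+12


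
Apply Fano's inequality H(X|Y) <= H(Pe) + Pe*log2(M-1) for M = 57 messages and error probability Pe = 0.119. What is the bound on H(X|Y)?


H(Pe) = -Pe*log2(Pe) - (1-Pe)*log2(1-Pe) = -0.119*log2(0.119) - 0.881*log2(0.881) = 0.365445 + 0.161035 = 0.5265. Pe*log2(M-1) = 0.119*log2(56) = 0.691075. Bound = H(Pe) + Pe*log2(M-1) = 0.365445 + 0.161035 + 0.691075 = 1.2176

1.2176 bits


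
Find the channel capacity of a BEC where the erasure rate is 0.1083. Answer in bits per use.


C = 1 - epsilon = 1 - 0.1083 = 0.8917

0.8917 bits


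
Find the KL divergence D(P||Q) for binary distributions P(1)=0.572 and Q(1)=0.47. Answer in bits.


KL = p*log2(p/q) + (1-p)*log2((1-p)/(1-q)) = 0.572*log2(0.572/0.47) + 0.428*log2(0.428/0.53) = 0.0301

0.0301 bits


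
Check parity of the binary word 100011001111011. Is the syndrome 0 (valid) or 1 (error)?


Syndrome = XOR of all bits = 1 XOR 0 XOR 0 XOR 0 XOR 1 XOR 1 XOR 0 XOR 0 XOR 1 XOR 1 XOR 1 XOR 1 XOR 0 XOR 1 XOR 1 = 1

1


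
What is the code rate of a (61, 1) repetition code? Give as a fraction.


Rate = k/n = 1/61

1/61


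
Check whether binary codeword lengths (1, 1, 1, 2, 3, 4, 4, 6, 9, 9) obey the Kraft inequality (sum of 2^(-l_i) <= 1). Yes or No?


Kraft sum = sum(2^(-l_i)) = 2.0195, need <= 1. Result: violated (a binary prefix-free code with these lengths cannot exist)

No


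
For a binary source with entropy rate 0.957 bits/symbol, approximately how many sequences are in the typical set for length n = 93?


log2|A_typical| = nH = 93 * 0.957 = 89.001, so |A_typical| ~ 2^89.001 = 6.194e+26

6.194e+26


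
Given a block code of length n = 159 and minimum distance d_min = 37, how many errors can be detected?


Detection capability = d_min - 1 = 37 - 1 = 36

36 errors


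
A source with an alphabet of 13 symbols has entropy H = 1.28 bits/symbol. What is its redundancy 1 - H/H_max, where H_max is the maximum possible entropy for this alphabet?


H_max = log2(K) = log2(13) = 3.7004 bits/symbol. Redundancy = 1 - H/H_max = 1 - 1.28/3.7004 = 1 - 0.3459 = 0.6541

0.6541


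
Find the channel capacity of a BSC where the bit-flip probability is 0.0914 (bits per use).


H(p) = -p*log2(p) - (1-p)*log2(1-p) = -0.0914*log2(0.0914) - 0.9086*log2(0.9086) = 0.315482 + 0.125644 = 0.4411. C = 1 - H(p) = 1 - 0.4411 = 0.5589

0.5589 bits


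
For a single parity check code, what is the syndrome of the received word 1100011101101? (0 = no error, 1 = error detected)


Syndrome = XOR of all bits = 1 XOR 1 XOR 0 XOR 0 XOR 0 XOR 1 XOR 1 XOR 1 XOR 0 XOR 1 XOR 1 XOR 0 XOR 1 = 0

0


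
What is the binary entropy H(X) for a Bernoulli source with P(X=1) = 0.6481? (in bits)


H = -p*log2(p) - (1-p)*log2(1-p). -0.6481*log2(0.6481) = 0.405524; -0.3519*log2(0.3519) = 0.530230. H = 0.405524 + 0.530230 = 0.9358

0.9358 bits


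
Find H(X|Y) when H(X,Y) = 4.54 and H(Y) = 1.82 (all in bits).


H(X|Y) = H(X,Y) - H(Y) = 4.54 - 1.82 = 2.72

2.72 bits


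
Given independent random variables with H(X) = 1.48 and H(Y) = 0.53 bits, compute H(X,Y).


For independent variables, H(X,Y) = H(X) + H(Y) = 1.48 + 0.53 = 2.01

2.01 bits


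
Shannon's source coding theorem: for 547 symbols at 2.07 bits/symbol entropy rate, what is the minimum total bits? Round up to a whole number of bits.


Minimum bits >= n * H = 547 * 2.07 = 1132.29, rounded up to a whole number of bits = 1133

1133 bits


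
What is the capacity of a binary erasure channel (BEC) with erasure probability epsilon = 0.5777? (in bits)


C = 1 - epsilon = 1 - 0.5777 = 0.4223

0.4223 bits


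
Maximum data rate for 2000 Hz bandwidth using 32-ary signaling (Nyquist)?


Rate = 2 * B * log2(M) = 2 * 2000 * 5.0 = 20000.0

20000.0 bps


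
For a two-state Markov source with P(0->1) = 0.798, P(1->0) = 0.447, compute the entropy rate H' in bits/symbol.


Stationary distribution: pi_0 = p10/(p01+p10) = 0.359, pi_1 = 0.641. Entropy rate H' = pi_0*H(p01) + pi_1*H(p10) = 0.359*0.7259 + 0.641*0.9919 = 0.8964

0.8964 bits/symbol


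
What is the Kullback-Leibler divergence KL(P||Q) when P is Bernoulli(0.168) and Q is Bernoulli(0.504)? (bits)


KL = p*log2(p/q) + (1-p)*log2((1-p)/(1-q)) = 0.168*log2(0.168/0.504) + 0.832*log2(0.832/0.496) = 0.3546

0.3546 bits


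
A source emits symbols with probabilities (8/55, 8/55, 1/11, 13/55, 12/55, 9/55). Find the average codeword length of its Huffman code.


Huffman construction (repeatedly merge the two least-probable nodes; each merge adds 1 bit to every symbol beneath it): 1/11 + 8/55 = 13/55; 8/55 + 9/55 = 17/55; 12/55 + 13/55 = 5/11; 13/55 + 17/55 = 6/11; 5/11 + 6/11 = 1. Resulting codeword lengths (in the order the probabilities were given): (3, 3, 3, 2, 2, 3). L_avg = sum(p_i * l_i) = 8/55*3 + 8/55*3 + 1/11*3 + 13/55*2 + 12/55*2 + 9/55*3 = 28/11 = 2.5455

2.5455 bits


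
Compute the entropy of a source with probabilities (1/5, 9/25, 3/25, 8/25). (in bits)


H = -sum(p_i * log2(p_i)). Terms: -(1/5)*log2(1/5) = 0.464386; -(9/25)*log2(9/25) = 0.530615; -(3/25)*log2(3/25) = 0.367067; -(8/25)*log2(8/25) = 0.526034. H = 0.464386 + 0.530615 + 0.367067 + 0.526034 = 1.8881

1.8881 bits
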